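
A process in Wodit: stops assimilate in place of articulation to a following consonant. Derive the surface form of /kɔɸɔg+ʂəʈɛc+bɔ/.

/g/ is a voiced velar stop. The following trigger /ʂ/ is retroflex, so /g/ must become retroflex as well.
The voiced retroflex stop is [ɖ], so /g/ → [ɖ].
At the second juncture, /c/ likewise becomes [p] adjacent to /b/.

[kɔɸɔɖʂəʈɛpbɔ]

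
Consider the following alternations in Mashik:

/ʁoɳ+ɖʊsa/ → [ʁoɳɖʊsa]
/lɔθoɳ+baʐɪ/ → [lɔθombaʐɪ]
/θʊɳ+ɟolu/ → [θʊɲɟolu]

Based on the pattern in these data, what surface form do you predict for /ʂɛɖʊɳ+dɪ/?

The data show regressive place assimilation: /ɳ/ → [m] before /b/; /ɳ/ → [ɲ] before /ɟ/. In each pair only place changes, matching the following consonant, while manner and voice stay constant.
Nothing changes in [ʁoɳɖʊsa]: there the adjacent consonants already agree in place (/ɳ/ and /ɖ/ are both retroflex), so this form is consistent with the same rule.
/ɳ/ is a voiced retroflex nasal. The following trigger /d/ is alveolar, so /ɳ/ must become alveolar as well.
The voiced alveolar nasal is [n], so /ɳ/ → [n].

[ʂɛɖʊndɪ]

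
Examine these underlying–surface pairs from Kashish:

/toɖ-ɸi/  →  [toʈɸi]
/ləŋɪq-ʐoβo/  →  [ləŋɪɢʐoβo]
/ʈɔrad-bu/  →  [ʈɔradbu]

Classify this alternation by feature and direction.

regressive voicing assimilation

The segment that alternates is /ɖ/, which surfaces as [ʈ] when adjacent to /ɸ/.
/ɖ/ is voiced while /ɸ/ is voiceless; the output [ʈ] is voiceless, matching the trigger — so the feature that spreads is voicing.
Place and manner are unchanged, so the assimilation is partial, not total.
The same holds elsewhere in the data: /q/ → [ɢ] before /ʐ/ (voiceless → voiced, matching voiced) — only voicing changes, and always toward the following segment.
No alternation appears in [ʈɔradbu]: there the adjacent consonants already agree in voicing (/d/ and /b/ are both voiced), so this form is consistent with the same rule.
Since the segment that changes precedes the conditioning segment, the assimilation is regressive.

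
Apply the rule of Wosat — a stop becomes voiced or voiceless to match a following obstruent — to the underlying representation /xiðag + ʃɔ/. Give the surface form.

The rule targets /g/ (voiced velar stop), which sits before the trigger /ʃ/ (voiceless).
A voiceless velar stop is [k], so the surface segment is [k].

[xiðakʃɔ]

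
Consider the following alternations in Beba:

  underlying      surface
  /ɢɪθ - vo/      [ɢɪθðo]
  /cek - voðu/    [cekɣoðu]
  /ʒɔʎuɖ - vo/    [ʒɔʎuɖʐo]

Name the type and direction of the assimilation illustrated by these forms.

progressive place assimilation

Comparing underlying and surface forms, /v/ → [ð] is the alternation; the neighbouring /θ/ is constant.
The change labiodental → dental matches the place of the preceding /θ/, identifying this as place assimilation.
Manner and voice are unchanged, so the assimilation is partial, not total.
The other alternating forms pattern the same way: /v/ → [ɣ] after /k/ (labiodental → velar, matching velar); /v/ → [ʐ] after /ɖ/ (labiodental → retroflex, matching retroflex) — only place changes, and always toward the preceding segment.
The trigger is the preceding segment, so the direction is progressive (perseverative).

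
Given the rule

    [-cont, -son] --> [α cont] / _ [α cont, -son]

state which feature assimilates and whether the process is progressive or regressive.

The shared variable α links the value of [cont] on the target to that of the neighbouring obstruent. [cont] distinguishes stops from fricatives — a manner-of-articulation feature — so this is manner assimilation.
Since the environment is written after the underscore, the trigger follows the target; the direction is regressive.

regressive manner assimilation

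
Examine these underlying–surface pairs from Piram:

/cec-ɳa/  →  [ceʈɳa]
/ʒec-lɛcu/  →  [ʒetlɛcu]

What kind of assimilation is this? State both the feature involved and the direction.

Comparing underlying and surface forms, /c/ → [ʈ] is the alternation; the neighbouring /ɳ/ is constant.
/c/ is palatal while /ɳ/ is retroflex; the output [ʈ] is retroflex, matching the trigger — so the feature that spreads is place.
Manner and voice are unchanged, so the assimilation is partial, not total.
Checking the remaining alternation: /c/ → [t] before /l/ (palatal → alveolar, matching alveolar) — only place changes, and always toward the following segment.
Since the segment that changes precedes the conditioning segment, the assimilation is regressive.

regressive place assimilation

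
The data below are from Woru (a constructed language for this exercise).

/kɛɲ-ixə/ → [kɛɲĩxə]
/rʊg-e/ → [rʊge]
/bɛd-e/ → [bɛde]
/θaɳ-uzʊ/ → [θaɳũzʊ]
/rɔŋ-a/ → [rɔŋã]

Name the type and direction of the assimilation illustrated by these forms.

The vowel /i/ surfaces as nasalised [ĩ] next to the preceding nasal /ɲ/ — it has acquired the [+nasal] feature of its neighbour.
The other forms show the same pattern: /u/ → [ũ] after /ɳ/; /a/ → [ã] after /ŋ/ — each time a vowel is nasalised next to a preceding nasal.
No change occurs in [rʊge], [bɛde] because the vowel at the boundary is adjacent to an oral consonant, not a nasal (/e/ next to /g/; /e/ next to /d/).
Because the conditioning nasal is to the left of the vowel that changes, the process is progressive (perseverative).

progressive nasality assimilation (vowel nasalisation)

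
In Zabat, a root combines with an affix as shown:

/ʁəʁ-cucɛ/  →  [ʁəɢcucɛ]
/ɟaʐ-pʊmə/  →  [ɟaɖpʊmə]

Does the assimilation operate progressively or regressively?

The segment that alternates is /ʁ/, which surfaces as [ɢ] when adjacent to /c/.
The change fricative → stop matches the manner of the following /c/, identifying this as manner assimilation.
The other alternating form patterns the same way: /ʐ/ → [ɖ] before /p/ (fricative → stop, matching a stop) — only manner changes, and always toward the following segment.
Since the segment that changes precedes the conditioning segment, the assimilation is regressive.

regressive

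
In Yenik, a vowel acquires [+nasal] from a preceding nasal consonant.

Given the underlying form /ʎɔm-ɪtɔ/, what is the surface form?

[ʎɔmɪ̃tɔ]

/ɪ/ sits next to the nasal /m/ and is therefore nasalised to [ɪ̃].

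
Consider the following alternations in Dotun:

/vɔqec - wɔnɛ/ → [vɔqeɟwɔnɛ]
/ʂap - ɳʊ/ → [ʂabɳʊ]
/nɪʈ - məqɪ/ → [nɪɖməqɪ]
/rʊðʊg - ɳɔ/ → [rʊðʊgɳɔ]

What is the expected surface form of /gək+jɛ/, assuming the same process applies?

The data show regressive voicing assimilation: /c/ → [ɟ] before /w/; /p/ → [b] before /ɳ/; /ʈ/ → [ɖ] before /m/. In each pair only voicing changes, matching the following consonant, while place and manner stay constant.
Nothing changes in [rʊðʊgɳɔ]: there the adjacent consonants already agree in voicing (/g/ and /ɳ/ are both voiced), so this form is consistent with the same rule.
The rule targets /k/ (voiceless velar stop), which sits before the trigger /j/ (voiced).
A voiced velar stop is [g], so the surface segment is [g].

[gəgjɛ]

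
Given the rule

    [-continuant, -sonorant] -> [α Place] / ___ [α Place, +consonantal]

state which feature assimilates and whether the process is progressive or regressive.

regressive place assimilation

The rule copies the place features (abbreviated [Place]) from the environment onto the target, so the assimilating feature is place.
The conditioning segment sits to the right of the focus bar, meaning the trigger follows the segment that changes — regressive assimilation.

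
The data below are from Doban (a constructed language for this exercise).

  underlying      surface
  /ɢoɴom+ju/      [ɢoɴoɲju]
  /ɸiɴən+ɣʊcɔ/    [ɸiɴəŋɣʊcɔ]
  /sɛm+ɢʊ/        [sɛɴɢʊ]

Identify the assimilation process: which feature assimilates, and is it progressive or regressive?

regressive place assimilation

Underlying /m/ is realised as [ɲ] next to /j/; /j/ itself does not change.
The change bilabial → palatal matches the place of the following /j/, identifying this as place assimilation.
Manner and voice are unchanged, so the assimilation is partial, not total.
The other alternating forms pattern the same way: /n/ → [ŋ] before /ɣ/ (alveolar → velar, matching velar); /m/ → [ɴ] before /ɢ/ (bilabial → uvular, matching uvular) — only place changes, and always toward the following segment.
The trigger is the following segment, so the direction is regressive (anticipatory).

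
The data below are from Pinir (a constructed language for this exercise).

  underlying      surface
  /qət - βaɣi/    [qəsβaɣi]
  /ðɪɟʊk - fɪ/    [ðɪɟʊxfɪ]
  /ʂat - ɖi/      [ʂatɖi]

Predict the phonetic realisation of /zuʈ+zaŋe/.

The data show regressive manner assimilation: /t/ → [s] before /β/; /k/ → [x] before /f/. In each pair only manner changes, matching the following consonant, while place and voice stay constant.
No alternation appears in [ʂatɖi]: there the adjacent consonants already agree in manner (/t/ and /ɖ/ are both stops), so this form is consistent with the same rule.
The rule targets /ʈ/ (voiceless retroflex stop), which sits before the trigger /z/ (fricative).
A voiceless retroflex fricative is [ʂ], so the surface segment is [ʂ].

[zuʂzaŋe]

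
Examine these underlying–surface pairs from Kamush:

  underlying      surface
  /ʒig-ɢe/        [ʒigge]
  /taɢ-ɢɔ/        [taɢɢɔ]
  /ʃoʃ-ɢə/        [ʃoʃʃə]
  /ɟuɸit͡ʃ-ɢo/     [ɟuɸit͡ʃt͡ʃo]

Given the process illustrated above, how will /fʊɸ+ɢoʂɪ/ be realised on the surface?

[fʊɸɸoʂɪ]

The data show progressive total assimilation (/ɢ/ → [g] after /g/; /ɢ/ → [ʃ] after /ʃ/; /ɢ/ → [t͡ʃ] after /t͡ʃ/): in every case the target segment becomes identical to its preceding neighbour, copying more than a single feature.
In [taɢɢɔ] the two consonants at the boundary are already identical (/ɢ/ + /ɢ/), so the rule applies vacuously and nothing changes.
/ɢ/ is the segment targeted by the rule; it sits immediately after /ɸ/, so it assimilates completely and surfaces as [ɸ].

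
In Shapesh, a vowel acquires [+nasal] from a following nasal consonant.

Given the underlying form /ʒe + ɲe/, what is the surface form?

/e/ sits next to the nasal /ɲ/ and is therefore nasalised to [ẽ].

[ʒẽɲe]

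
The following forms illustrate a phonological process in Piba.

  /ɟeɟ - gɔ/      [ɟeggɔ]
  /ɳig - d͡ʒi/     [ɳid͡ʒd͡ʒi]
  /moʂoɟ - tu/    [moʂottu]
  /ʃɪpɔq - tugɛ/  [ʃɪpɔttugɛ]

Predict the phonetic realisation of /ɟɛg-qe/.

[ɟɛqqe]

The data show regressive total assimilation (/ɟ/ → [g] before /g/; /g/ → [d͡ʒ] before /d͡ʒ/; /ɟ/ → [t] before /t/; /q/ → [t] before /t/): in every case the target segment becomes identical to its following neighbour, copying more than a single feature.
/g/ is the segment targeted by the rule; it sits immediately before /q/, so it assimilates completely and surfaces as [q].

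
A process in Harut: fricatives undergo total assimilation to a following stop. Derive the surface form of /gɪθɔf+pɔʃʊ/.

[gɪθɔppɔʃʊ]

/f/ is the segment targeted by the rule; it sits immediately before /p/, so it assimilates completely and surfaces as [p].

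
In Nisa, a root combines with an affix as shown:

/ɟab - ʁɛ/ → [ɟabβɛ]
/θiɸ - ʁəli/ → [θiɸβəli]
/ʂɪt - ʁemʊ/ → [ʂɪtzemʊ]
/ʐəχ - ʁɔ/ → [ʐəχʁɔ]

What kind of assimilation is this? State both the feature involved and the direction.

progressive place assimilation

Underlying /ʁ/ is realised as [β] next to /b/; /b/ itself does not change.
/ʁ/ is uvular while /b/ is bilabial; the output [β] is bilabial, matching the trigger — so the feature that spreads is place.
Manner and voice are unchanged, so the assimilation is partial, not total.
Checking the remaining alternations: /ʁ/ → [β] after /ɸ/ (uvular → bilabial, matching bilabial); /ʁ/ → [z] after /t/ (uvular → alveolar, matching alveolar) — only place changes, and always toward the preceding segment.
Nothing changes in [ʐəχʁɔ]: there the adjacent consonants already agree in place (/ʁ/ and /χ/ are both uvular), so this form is consistent with the same rule.
Since the segment that changes follows the conditioning segment, the assimilation is progressive.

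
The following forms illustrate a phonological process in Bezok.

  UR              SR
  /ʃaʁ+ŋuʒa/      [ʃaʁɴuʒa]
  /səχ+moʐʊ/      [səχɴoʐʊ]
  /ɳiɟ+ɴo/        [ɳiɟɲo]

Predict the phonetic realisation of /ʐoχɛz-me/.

[ʐoχɛzne]

The data show progressive place assimilation: /ŋ/ → [ɴ] after /ʁ/; /m/ → [ɴ] after /χ/; /ɴ/ → [ɲ] after /ɟ/. In each pair only place changes, matching the preceding consonant, while manner and voice stay constant.
The rule targets /m/ (voiced bilabial nasal), which sits after the trigger /z/ (alveolar).
A voiced alveolar nasal is [n], so the surface segment is [n].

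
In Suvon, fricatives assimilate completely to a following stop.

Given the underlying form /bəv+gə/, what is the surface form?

[bəggə]

/v/ is the segment targeted by the rule; it sits immediately before /g/, so it assimilates completely and surfaces as [g].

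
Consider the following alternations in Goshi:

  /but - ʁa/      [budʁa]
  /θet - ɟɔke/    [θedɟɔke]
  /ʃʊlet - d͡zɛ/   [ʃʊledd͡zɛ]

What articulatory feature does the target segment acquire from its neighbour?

voicing

Underlying /t/ is realised as [d] next to /ʁ/; /ʁ/ itself does not change.
/t/ is voiceless while /ʁ/ is voiced; the output [d] is voiced, matching the trigger — so the feature that spreads is voicing.
Checking the remaining alternations: /t/ → [d] before /ɟ/ (voiceless → voiced, matching voiced); /t/ → [d] before /d͡z/ (voiceless → voiced, matching voiced) — only voicing changes, and always toward the following segment.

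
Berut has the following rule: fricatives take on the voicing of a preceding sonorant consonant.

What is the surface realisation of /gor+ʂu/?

The rule targets /ʂ/ (voiceless retroflex fricative), which sits after the trigger /r/ (voiced).
Changing only its voicing to voiced gives [ʐ] — the voiced retroflex fricative.

[gorʐu]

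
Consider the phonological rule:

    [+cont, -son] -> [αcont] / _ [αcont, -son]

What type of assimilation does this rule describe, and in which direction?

The rule copies [cont] (continuancy) from the environment onto the target fricatives; since [±cont] encodes the stop/fricative manner contrast, the assimilating dimension is manner.
The conditioning segment sits to the right of the focus bar, meaning the trigger follows the segment that changes — regressive assimilation.

regressive manner assimilation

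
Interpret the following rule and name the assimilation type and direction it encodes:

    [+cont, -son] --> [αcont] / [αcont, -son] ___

progressive manner assimilation

The rule copies [cont] (continuancy) from the environment onto the target fricatives; since [±cont] encodes the stop/fricative manner contrast, the assimilating dimension is manner.
Since the environment is written before the underscore, the trigger precedes the target; the direction is progressive.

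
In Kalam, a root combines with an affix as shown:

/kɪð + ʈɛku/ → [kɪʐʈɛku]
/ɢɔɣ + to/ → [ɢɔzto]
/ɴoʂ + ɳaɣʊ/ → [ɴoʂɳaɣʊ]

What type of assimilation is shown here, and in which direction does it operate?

regressive place assimilation

Comparing underlying and surface forms, /ð/ → [ʐ] is the alternation; the neighbouring /ʈ/ is constant.
/ð/ is dental while /ʈ/ is retroflex; the output [ʐ] is retroflex, matching the trigger — so the feature that spreads is place.
Manner and voice are unchanged, so the assimilation is partial, not total.
The same holds elsewhere in the data: /ɣ/ → [z] before /t/ (velar → alveolar, matching alveolar) — only place changes, and always toward the following segment.
Nothing changes in [ɴoʂɳaɣʊ]: there the adjacent consonants already agree in place (/ʂ/ and /ɳ/ are both retroflex), so this form is consistent with the same rule.
Since the segment that changes precedes the conditioning segment, the assimilation is regressive.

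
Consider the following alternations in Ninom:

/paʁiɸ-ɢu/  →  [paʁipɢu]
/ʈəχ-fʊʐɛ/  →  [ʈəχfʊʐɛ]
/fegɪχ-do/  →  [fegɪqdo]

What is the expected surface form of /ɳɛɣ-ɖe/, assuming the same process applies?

[ɳɛgɖe]

The data show regressive manner assimilation: /ɸ/ → [p] before /ɢ/; /χ/ → [q] before /d/. In each pair only manner changes, matching the following consonant, while place and voice stay constant.
Nothing changes in [ʈəχfʊʐɛ]: there the adjacent consonants already agree in manner (/χ/ and /f/ are both fricatives), so this form is consistent with the same rule.
/ɣ/ is a voiced velar fricative. The following trigger /ɖ/ is a stop, so /ɣ/ must become a stop as well.
A voiced velar stop is [g], so the surface segment is [g].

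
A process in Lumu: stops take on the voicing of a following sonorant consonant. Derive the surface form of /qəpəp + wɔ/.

/p/ is a voiceless bilabial stop. The following trigger /w/ is voiced, so /p/ must become voiced as well.
Changing only its voicing to voiced gives [b] — the voiced bilabial stop.

[qəpəbwɔ]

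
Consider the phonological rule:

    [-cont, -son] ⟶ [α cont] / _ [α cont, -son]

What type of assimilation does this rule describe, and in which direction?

The rule copies [cont] (continuancy) from the environment onto the target stops; since [±cont] encodes the stop/fricative manner contrast, the assimilating dimension is manner.
Since the environment is written after the underscore, the trigger follows the target; the direction is regressive.

regressive manner assimilation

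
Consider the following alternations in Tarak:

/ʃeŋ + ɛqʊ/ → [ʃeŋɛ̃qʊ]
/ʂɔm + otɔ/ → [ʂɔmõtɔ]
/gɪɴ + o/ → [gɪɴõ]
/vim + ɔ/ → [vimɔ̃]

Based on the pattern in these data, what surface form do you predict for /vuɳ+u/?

[vuɳũ]

The data show progressive nasality assimilation (vowel nasalisation): /ɛ/ → [ɛ̃] after /ŋ/; /o/ → [õ] after /m/; /o/ → [õ] after /ɴ/; /ɔ/ → [ɔ̃] after /m/ — a vowel is nasalised by an immediately preceding nasal consonant.
The vowel /u/ is adjacent to the preceding nasal /ɳ/, so it acquires [+nasal] and surfaces as [ũ].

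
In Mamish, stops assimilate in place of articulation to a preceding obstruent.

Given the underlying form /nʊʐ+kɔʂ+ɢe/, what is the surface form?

[nʊʐʈɔʂɖe]

/k/ is a voiceless velar stop. The preceding trigger /ʐ/ is retroflex, so /k/ must become retroflex as well.
The voiceless retroflex stop is [ʈ], so /k/ → [ʈ].
At the second juncture, /ɢ/ likewise becomes [ɖ] adjacent to /ʂ/.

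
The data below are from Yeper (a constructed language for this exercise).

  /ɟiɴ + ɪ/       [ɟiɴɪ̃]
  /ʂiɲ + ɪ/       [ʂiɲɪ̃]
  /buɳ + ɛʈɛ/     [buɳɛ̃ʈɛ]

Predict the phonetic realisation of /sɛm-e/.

The data show progressive nasality assimilation (vowel nasalisation): /ɪ/ → [ɪ̃] after /ɴ/; /ɪ/ → [ɪ̃] after /ɲ/; /ɛ/ → [ɛ̃] after /ɳ/ — a vowel is nasalised by an immediately preceding nasal consonant.
/e/ sits next to the nasal /m/ and is therefore nasalised to [ẽ].

[sɛmẽ]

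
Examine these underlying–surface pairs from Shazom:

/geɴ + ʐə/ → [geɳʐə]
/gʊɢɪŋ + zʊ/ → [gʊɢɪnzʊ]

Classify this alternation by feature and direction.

Underlying /ɴ/ is realised as [ɳ] next to /ʐ/; /ʐ/ itself does not change.
The change uvular → retroflex matches the place of the following /ʐ/, identifying this as place assimilation.
Manner and voice are unchanged, so the assimilation is partial, not total.
The other alternating form patterns the same way: /ŋ/ → [n] before /z/ (velar → alveolar, matching alveolar) — only place changes, and always toward the following segment.
The trigger is the following segment, so the direction is regressive (anticipatory).

regressive place assimilation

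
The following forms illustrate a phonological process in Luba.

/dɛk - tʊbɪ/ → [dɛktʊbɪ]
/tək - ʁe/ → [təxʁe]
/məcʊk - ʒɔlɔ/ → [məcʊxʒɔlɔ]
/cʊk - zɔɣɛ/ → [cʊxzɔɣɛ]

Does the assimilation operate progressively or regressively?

regressive

Comparing underlying and surface forms, /k/ → [x] is the alternation; the neighbouring /ʁ/ is constant.
/k/ is a stop while /ʁ/ is a fricative; the output [x] is a fricative, matching the trigger — so the feature that spreads is manner.
Checking the remaining alternations: /k/ → [x] before /ʒ/ (stop → fricative, matching a fricative); /k/ → [x] before /z/ (stop → fricative, matching a fricative) — only manner changes, and always toward the following segment.
Nothing changes in [dɛktʊbɪ]: there the adjacent consonants already agree in manner (/k/ and /t/ are both stops), so this form is consistent with the same rule.
The trigger is the following segment, so the direction is regressive (anticipatory).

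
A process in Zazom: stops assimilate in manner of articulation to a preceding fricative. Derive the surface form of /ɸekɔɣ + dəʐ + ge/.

The rule targets /d/ (voiced alveolar stop), which sits after the trigger /ɣ/ (fricative).
A voiced alveolar fricative is [z], so the surface segment is [z].
The same rule applies at the second boundary: /g/ → [ɣ] next to /ʐ/.

[ɸekɔɣzəʐɣe]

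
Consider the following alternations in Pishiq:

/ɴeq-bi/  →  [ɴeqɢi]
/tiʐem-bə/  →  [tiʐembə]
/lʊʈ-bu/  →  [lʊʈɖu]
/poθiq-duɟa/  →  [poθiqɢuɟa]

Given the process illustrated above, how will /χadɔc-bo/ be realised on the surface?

[χadɔcɟo]

The data show progressive place assimilation: /b/ → [ɢ] after /q/; /b/ → [ɖ] after /ʈ/; /d/ → [ɢ] after /q/. In each pair only place changes, matching the preceding consonant, while manner and voice stay constant.
No alternation appears in [tiʐembə]: there the adjacent consonants already agree in place (/b/ and /m/ are both bilabial), so this form is consistent with the same rule.
The rule targets /b/ (voiced bilabial stop), which sits after the trigger /c/ (palatal).
Changing only its place to palatal gives [ɟ] — the voiced palatal stop.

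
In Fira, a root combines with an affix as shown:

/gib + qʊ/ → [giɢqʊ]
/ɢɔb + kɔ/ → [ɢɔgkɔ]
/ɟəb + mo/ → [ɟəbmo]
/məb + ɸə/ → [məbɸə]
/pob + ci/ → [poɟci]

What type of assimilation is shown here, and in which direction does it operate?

regressive place assimilation

The segment that alternates is /b/, which surfaces as [ɢ] when adjacent to /q/.
The change bilabial → uvular matches the place of the following /q/, identifying this as place assimilation.
Manner and voice are unchanged, so the assimilation is partial, not total.
The same holds elsewhere in the data: /b/ → [g] before /k/ (bilabial → velar, matching velar); /b/ → [ɟ] before /c/ (bilabial → palatal, matching palatal) — only place changes, and always toward the following segment.
Nothing changes in [ɟəbmo], [məbɸə]: there the adjacent consonants already agree in place (/b/ and /m/ are both bilabial; /b/ and /ɸ/ are both bilabial), so these forms are consistent with the same rule.
The trigger is the following segment, so the direction is regressive (anticipatory).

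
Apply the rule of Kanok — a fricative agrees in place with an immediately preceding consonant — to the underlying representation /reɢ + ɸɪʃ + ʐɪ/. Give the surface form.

[reɢχɪʃʒɪ]

/ɸ/ is a voiceless bilabial fricative. The preceding trigger /ɢ/ is uvular, so /ɸ/ must become uvular as well.
The voiceless uvular fricative is [χ], so /ɸ/ → [χ].
The same rule applies at the second boundary: /ʐ/ → [ʒ] next to /ʃ/.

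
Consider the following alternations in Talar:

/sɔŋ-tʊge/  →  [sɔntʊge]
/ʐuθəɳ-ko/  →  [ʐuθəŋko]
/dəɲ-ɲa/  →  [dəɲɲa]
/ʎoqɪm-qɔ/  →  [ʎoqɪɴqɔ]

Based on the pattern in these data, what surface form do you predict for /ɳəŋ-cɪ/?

The data show regressive place assimilation: /ŋ/ → [n] before /t/; /ɳ/ → [ŋ] before /k/; /m/ → [ɴ] before /q/. In each pair only place changes, matching the following consonant, while manner and voice stay constant.
Nothing changes in [dəɲɲa]: there the adjacent consonants already agree in place (/ɲ/ and /ɲ/ are both palatal), so this form is consistent with the same rule.
The rule targets /ŋ/ (voiced velar nasal), which sits before the trigger /c/ (palatal).
Changing only its place to palatal gives [ɲ] — the voiced palatal nasal.

[ɳəɲcɪ]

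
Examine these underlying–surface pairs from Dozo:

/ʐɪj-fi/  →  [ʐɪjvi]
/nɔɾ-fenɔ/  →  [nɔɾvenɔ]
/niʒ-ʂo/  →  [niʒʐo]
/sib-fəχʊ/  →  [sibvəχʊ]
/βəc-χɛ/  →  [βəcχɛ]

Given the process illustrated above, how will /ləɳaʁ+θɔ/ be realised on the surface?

The data show progressive voicing assimilation: /f/ → [v] after /j/; /f/ → [v] after /ɾ/; /ʂ/ → [ʐ] after /ʒ/; /f/ → [v] after /b/. In each pair only voicing changes, matching the preceding consonant, while place and manner stay constant.
Nothing changes in [βəcχɛ]: there the adjacent consonants already agree in voicing (/χ/ and /c/ are both voiceless), so this form is consistent with the same rule.
/θ/ is a voiceless dental fricative. The preceding trigger /ʁ/ is voiced, so /θ/ must become voiced as well.
Changing only its voicing to voiced gives [ð] — the voiced dental fricative.

[ləɳaʁðɔ]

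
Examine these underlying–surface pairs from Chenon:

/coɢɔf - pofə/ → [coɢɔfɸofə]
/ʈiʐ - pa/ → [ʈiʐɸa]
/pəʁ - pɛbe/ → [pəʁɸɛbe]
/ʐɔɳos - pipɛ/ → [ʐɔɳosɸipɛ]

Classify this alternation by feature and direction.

progressive manner assimilation

Underlying /p/ is realised as [ɸ] next to /f/; /f/ itself does not change.
The change stop → fricative matches the manner of the preceding /f/, identifying this as manner assimilation.
Place and voice are unchanged, so the assimilation is partial, not total.
The other alternating forms pattern the same way: /p/ → [ɸ] after /ʐ/ (stop → fricative, matching a fricative); /p/ → [ɸ] after /ʁ/ (stop → fricative, matching a fricative); /p/ → [ɸ] after /s/ (stop → fricative, matching a fricative) — only manner changes, and always toward the preceding segment.
Since the segment that changes follows the conditioning segment, the assimilation is progressive.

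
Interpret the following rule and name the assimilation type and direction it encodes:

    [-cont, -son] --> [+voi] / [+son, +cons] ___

The target ([-cont, -son], stops) acquires [+voi] next to a sonorant consonant ([+son, +cons]) — it takes on the voicing of its neighbour, so the feature that spreads is voicing.
Since the environment is written before the underscore, the trigger precedes the target; the direction is progressive.

progressive voicing assimilation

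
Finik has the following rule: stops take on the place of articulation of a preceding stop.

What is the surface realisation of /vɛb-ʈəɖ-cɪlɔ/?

[vɛbpəɖʈɪlɔ]

The rule targets /ʈ/ (voiceless retroflex stop), which sits after the trigger /b/ (bilabial).
Changing only its place to bilabial gives [p] — the voiceless bilabial stop.
The same rule applies at the second boundary: /c/ → [ʈ] next to /ɖ/.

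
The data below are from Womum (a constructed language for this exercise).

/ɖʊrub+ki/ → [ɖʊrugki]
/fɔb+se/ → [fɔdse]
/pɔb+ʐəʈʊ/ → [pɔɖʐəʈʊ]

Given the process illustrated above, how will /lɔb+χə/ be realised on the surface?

The data show regressive place assimilation: /b/ → [g] before /k/; /b/ → [d] before /s/; /b/ → [ɖ] before /ʐ/. In each pair only place changes, matching the following consonant, while manner and voice stay constant.
/b/ is a voiced bilabial stop. The following trigger /χ/ is uvular, so /b/ must become uvular as well.
A voiced uvular stop is [ɢ], so the surface segment is [ɢ].

[lɔɢχə]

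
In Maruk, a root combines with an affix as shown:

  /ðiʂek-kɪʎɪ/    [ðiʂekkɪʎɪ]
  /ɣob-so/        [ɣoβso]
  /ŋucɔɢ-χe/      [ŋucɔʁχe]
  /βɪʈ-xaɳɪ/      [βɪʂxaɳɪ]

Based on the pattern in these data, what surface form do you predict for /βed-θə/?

The data show regressive manner assimilation: /b/ → [β] before /s/; /ɢ/ → [ʁ] before /χ/; /ʈ/ → [ʂ] before /x/. In each pair only manner changes, matching the following consonant, while place and voice stay constant.
No alternation appears in [ðiʂekkɪʎɪ]: there the adjacent consonants already agree in manner (/k/ and /k/ are both stops), so this form is consistent with the same rule.
/d/ is a voiced alveolar stop. The following trigger /θ/ is a fricative, so /d/ must become a fricative as well.
Changing only its manner to fricative gives [z] — the voiced alveolar fricative.

[βezθə]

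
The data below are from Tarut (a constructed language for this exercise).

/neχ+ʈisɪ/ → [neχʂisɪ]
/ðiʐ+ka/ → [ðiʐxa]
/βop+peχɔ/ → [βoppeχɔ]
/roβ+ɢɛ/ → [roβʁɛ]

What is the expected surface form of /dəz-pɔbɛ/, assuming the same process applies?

[dəzɸɔbɛ]

The data show progressive manner assimilation: /ʈ/ → [ʂ] after /χ/; /k/ → [x] after /ʐ/; /ɢ/ → [ʁ] after /β/. In each pair only manner changes, matching the preceding consonant, while place and voice stay constant.
No alternation appears in [βoppeχɔ]: there the adjacent consonants already agree in manner (/p/ and /p/ are both stops), so this form is consistent with the same rule.
/p/ is a voiceless bilabial stop. The preceding trigger /z/ is a fricative, so /p/ must become a fricative as well.
Changing only its manner to fricative gives [ɸ] — the voiceless bilabial fricative.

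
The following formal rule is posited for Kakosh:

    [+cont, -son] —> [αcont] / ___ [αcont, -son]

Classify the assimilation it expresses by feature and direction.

regressive manner assimilation

The shared variable α links the value of [cont] on the target to that of the neighbouring obstruent. [cont] distinguishes stops from fricatives — a manner-of-articulation feature — so this is manner assimilation.
Since the environment is written after the underscore, the trigger follows the target; the direction is regressive.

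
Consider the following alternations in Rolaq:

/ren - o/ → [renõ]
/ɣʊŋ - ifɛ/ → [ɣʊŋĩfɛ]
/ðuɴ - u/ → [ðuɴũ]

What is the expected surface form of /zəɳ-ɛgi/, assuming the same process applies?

The data show progressive nasality assimilation (vowel nasalisation): /o/ → [õ] after /n/; /i/ → [ĩ] after /ŋ/; /u/ → [ũ] after /ɴ/ — a vowel is nasalised by an immediately preceding nasal consonant.
The vowel /ɛ/ is adjacent to the preceding nasal /ɳ/, so it acquires [+nasal] and surfaces as [ɛ̃].

[zəɳɛ̃gi]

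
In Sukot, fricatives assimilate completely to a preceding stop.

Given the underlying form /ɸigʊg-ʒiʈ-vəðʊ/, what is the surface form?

/ʒ/ is the segment targeted by the rule; it sits immediately after /g/, so it assimilates completely and surfaces as [g].
The same rule applies at the second boundary: /v/ → [ʈ] next to /ʈ/.

[ɸigʊggiʈʈəðʊ]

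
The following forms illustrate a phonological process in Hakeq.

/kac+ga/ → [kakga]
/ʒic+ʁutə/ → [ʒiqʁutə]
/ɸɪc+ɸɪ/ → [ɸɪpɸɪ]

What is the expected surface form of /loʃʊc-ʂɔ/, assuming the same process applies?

The data show regressive place assimilation: /c/ → [k] before /g/; /c/ → [q] before /ʁ/; /c/ → [p] before /ɸ/. In each pair only place changes, matching the following consonant, while manner and voice stay constant.
The rule targets /c/ (voiceless palatal stop), which sits before the trigger /ʂ/ (retroflex).
The voiceless retroflex stop is [ʈ], so /c/ → [ʈ].

[loʃʊʈʂɔ]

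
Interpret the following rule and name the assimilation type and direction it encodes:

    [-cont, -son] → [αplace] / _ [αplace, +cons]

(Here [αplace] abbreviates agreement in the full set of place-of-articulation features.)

regressive place assimilation

The rule copies the place features (abbreviated [place]) from the environment onto the target, so the assimilating feature is place.
The conditioning segment sits to the right of the focus bar, meaning the trigger follows the segment that changes — regressive assimilation.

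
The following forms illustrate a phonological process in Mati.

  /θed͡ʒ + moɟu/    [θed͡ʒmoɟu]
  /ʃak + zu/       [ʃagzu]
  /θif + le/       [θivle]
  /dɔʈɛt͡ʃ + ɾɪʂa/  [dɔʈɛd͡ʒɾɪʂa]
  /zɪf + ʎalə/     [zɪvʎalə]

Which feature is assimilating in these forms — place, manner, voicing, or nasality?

voicing

Comparing underlying and surface forms, /k/ → [g] is the alternation; the neighbouring /z/ is constant.
/k/ is voiceless while /z/ is voiced; the output [g] is voiced, matching the trigger — so the feature that spreads is voicing.
Checking the remaining alternations: /f/ → [v] before /l/ (voiceless → voiced, matching voiced); /t͡ʃ/ → [d͡ʒ] before /ɾ/ (voiceless → voiced, matching voiced); /f/ → [v] before /ʎ/ (voiceless → voiced, matching voiced) — only voicing changes, and always toward the following segment.
No alternation appears in [θed͡ʒmoɟu]: there the adjacent consonants already agree in voicing (/d͡ʒ/ and /m/ are both voiced), so this form is consistent with the same rule.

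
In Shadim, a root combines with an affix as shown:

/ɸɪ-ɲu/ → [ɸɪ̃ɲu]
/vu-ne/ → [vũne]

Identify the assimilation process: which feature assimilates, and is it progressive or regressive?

regressive nasality assimilation (vowel nasalisation)

The vowel /ɪ/ surfaces as nasalised [ɪ̃] next to the following nasal /ɲ/ — it has acquired the [+nasal] feature of its neighbour.
The other form shows the same pattern: /u/ → [ũ] before /n/ — each time a vowel is nasalised next to a following nasal.
Because the conditioning nasal is to the right of the vowel that changes, the process is regressive (anticipatory).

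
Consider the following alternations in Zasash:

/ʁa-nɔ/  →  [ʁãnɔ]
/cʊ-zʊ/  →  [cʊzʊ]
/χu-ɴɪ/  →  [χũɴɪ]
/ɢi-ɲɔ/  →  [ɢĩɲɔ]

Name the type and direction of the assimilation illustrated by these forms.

The vowel /a/ surfaces as nasalised [ã] next to the following nasal /n/ — it has acquired the [+nasal] feature of its neighbour.
The other forms show the same pattern: /u/ → [ũ] before /ɴ/; /i/ → [ĩ] before /ɲ/ — each time a vowel is nasalised next to a following nasal.
No change occurs in [cʊzʊ] because the vowel at the boundary is adjacent to an oral consonant, not a nasal (/ʊ/ next to /z/).
Because the conditioning nasal is to the right of the vowel that changes, the process is regressive (anticipatory).

regressive nasality assimilation (vowel nasalisation)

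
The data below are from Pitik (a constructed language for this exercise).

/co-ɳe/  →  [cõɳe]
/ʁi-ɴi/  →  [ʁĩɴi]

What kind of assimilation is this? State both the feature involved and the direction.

The vowel /o/ surfaces as nasalised [õ] next to the following nasal /ɳ/ — it has acquired the [+nasal] feature of its neighbour.
The other form shows the same pattern: /i/ → [ĩ] before /ɴ/ — each time a vowel is nasalised next to a following nasal.
Because the conditioning nasal is to the right of the vowel that changes, the process is regressive (anticipatory).

regressive nasality assimilation (vowel nasalisation)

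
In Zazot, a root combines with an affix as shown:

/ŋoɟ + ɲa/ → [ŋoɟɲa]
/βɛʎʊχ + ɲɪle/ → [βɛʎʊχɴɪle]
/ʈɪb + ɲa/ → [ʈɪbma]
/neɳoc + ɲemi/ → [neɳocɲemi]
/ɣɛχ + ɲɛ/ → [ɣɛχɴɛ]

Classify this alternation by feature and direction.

progressive place assimilation

Underlying /ɲ/ is realised as [ɴ] next to /χ/; /χ/ itself does not change.
The change palatal → uvular matches the place of the preceding /χ/, identifying this as place assimilation.
Manner and voice are unchanged, so the assimilation is partial, not total.
The other alternating form patterns the same way: /ɲ/ → [m] after /b/ (palatal → bilabial, matching bilabial) — only place changes, and always toward the preceding segment.
No alternation appears in [ŋoɟɲa], [neɳocɲemi]: there the adjacent consonants already agree in place (/ɲ/ and /ɟ/ are both palatal; /ɲ/ and /c/ are both palatal), so these forms are consistent with the same rule.
Since the segment that changes follows the conditioning segment, the assimilation is progressive.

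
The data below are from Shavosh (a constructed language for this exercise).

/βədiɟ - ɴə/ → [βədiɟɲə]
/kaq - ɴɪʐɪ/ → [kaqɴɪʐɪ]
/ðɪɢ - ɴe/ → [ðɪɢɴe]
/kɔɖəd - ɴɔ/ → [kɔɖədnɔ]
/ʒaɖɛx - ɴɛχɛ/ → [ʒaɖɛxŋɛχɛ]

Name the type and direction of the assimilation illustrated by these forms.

progressive place assimilation

Underlying /ɴ/ is realised as [ɲ] next to /ɟ/; /ɟ/ itself does not change.
/ɴ/ is uvular while /ɟ/ is palatal; the output [ɲ] is palatal, matching the trigger — so the feature that spreads is place.
Manner and voice are unchanged, so the assimilation is partial, not total.
The same holds elsewhere in the data: /ɴ/ → [n] after /d/ (uvular → alveolar, matching alveolar); /ɴ/ → [ŋ] after /x/ (uvular → velar, matching velar) — only place changes, and always toward the preceding segment.
Nothing changes in [kaqɴɪʐɪ], [ðɪɢɴe]: there the adjacent consonants already agree in place (/ɴ/ and /q/ are both uvular; /ɴ/ and /ɢ/ are both uvular), so these forms are consistent with the same rule.
Since the segment that changes follows the conditioning segment, the assimilation is progressive.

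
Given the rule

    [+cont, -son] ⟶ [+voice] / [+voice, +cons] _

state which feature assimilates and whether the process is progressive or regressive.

The structural change is [+voice], and the conditioning segment [+voice, +cons] (a voiced consonant) is itself voiced, so the target comes to share the voicing of its neighbour — voicing assimilation.
Since the environment is written before the underscore, the trigger precedes the target; the direction is progressive.

progressive voicing assimilation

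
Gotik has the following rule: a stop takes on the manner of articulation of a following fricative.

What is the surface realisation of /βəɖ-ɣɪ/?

/ɖ/ is a voiced retroflex stop. The following trigger /ɣ/ is a fricative, so /ɖ/ must become a fricative as well.
Changing only its manner to fricative gives [ʐ] — the voiced retroflex fricative.

[βəʐɣɪ]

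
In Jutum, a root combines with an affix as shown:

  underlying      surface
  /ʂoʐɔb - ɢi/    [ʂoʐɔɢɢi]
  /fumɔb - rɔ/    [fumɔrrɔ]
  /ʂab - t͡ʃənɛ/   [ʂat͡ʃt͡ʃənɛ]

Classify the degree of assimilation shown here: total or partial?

Comparing underlying and surface forms, /b/ → [r] is the alternation; the neighbouring /r/ is constant.
The output [r] is identical to the trigger /r/ — every feature (place, manner, voicing) has been copied — so this is total assimilation.
The other forms behave the same way: /b/ → [ɢ] before /ɢ/; /b/ → [t͡ʃ] before /t͡ʃ/ — in each case the output is a copy of the following consonant.

total assimilation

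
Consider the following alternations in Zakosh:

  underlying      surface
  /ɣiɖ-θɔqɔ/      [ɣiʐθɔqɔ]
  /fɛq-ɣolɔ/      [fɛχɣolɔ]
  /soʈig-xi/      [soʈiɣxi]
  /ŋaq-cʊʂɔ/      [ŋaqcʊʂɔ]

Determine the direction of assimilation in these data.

Comparing underlying and surface forms, /ɖ/ → [ʐ] is the alternation; the neighbouring /θ/ is constant.
The change stop → fricative matches the manner of the following /θ/, identifying this as manner assimilation.
The other alternating forms pattern the same way: /q/ → [χ] before /ɣ/ (stop → fricative, matching a fricative); /g/ → [ɣ] before /x/ (stop → fricative, matching a fricative) — only manner changes, and always toward the following segment.
No alternation appears in [ŋaqcʊʂɔ]: there the adjacent consonants already agree in manner (/q/ and /c/ are both stops), so this form is consistent with the same rule.
Since the segment that changes precedes the conditioning segment, the assimilation is regressive.

regressive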